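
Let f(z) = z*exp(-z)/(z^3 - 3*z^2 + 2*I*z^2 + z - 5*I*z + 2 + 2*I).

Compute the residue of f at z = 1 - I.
Write f(z) = P(z)/Q(z) with P(z) = z*exp(-z) and Q(z) = z^3 - 3*z^2 + 2*I*z^2 + z - 5*I*z + 2 + 2*I.
The denominator factors as Q(z) = (z - 1 + I)*(z + I)*(z - 2), so z = 1 - I is a simple zero of Q and P is analytic there; z = 1 - I is therefore a simple pole and
  Res(f, z₀) = P(z₀)/Q'(z₀).

Q'(z) = 3*z^2 - 6*z + 4*I*z + 1 - 5*I, so Q'(1 - I) = -1 - I.
P(1 - I) = (1 - I)*exp(-1 + I).

Res(f, 1 - I) = ((1 - I)*exp(-1 + I))/(-1 - I) = I*exp(-1 + I)

Final answer: I*exp(-1 + I)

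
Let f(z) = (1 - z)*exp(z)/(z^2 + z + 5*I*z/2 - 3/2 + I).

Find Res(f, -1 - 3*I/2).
Write f(z) = P(z)/Q(z) with P(z) = (1 - z)*exp(z) and Q(z) = z^2 + z + 5*I*z/2 - 3/2 + I.
The denominator factors as Q(z) = (z + 1 + 3*I/2)*(z + I), so z = -1 - 3*I/2 is a simple zero of Q and P is analytic there; z = -1 - 3*I/2 is therefore a simple pole and
  Res(f, z₀) = P(z₀)/Q'(z₀).

Q'(z) = 2*z + 1 + 5*I/2, so Q'(-1 - 3*I/2) = -1 - I/2.
P(-1 - 3*I/2) = (2 + 3*I/2)*exp(-1 - 3*I/2).

Res(f, -1 - 3*I/2) = ((2 + 3*I/2)*exp(-1 - 3*I/2))/(-1 - I/2) = (-11/5 - 2*I/5)*exp(-1 - 3*I/2)

Final answer: (-11/5 - 2*I/5)*exp(-1 - 3*I/2)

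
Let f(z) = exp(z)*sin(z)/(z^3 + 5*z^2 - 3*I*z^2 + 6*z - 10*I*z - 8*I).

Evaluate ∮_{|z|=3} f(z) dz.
By the residue theorem, ∮_C f(z) dz = 2πi · (sum of the residues of f at the poles inside |z| = 3).

The denominator factors as (z + 2)*(z + 2 - 2*I)*(z + 1 - I), so the singularities of f are simple poles at z = -2, z = -2 + 2*I, z = -1 + I.
  |-2|² = 4 < 9 = 3², so this pole is inside the contour.
  |-2 + 2*I|² = 8 < 9 = 3², so this pole is inside the contour.
  |-1 + I|² = 2 < 9 = 3², so this pole is inside the contour.

With P(z) = exp(z)*sin(z) and Q(z) = z^3 + 5*z^2 - 3*I*z^2 + 6*z - 10*I*z - 8*I, each pole is simple, so Res(f, z₀) = P(z₀)/Q'(z₀) with Q'(z) = 3*z^2 + 10*z - 6*I*z + 6 - 10*I.
  Res(f, -2) = P(-2)/Q'(-2) = (-exp(-2)*sin(2))/(-2 + 2*I) = (1/4 + I/4)*exp(-2)*sin(2)
  Res(f, -2 + 2*I) = P(-2 + 2*I)/Q'(-2 + 2*I) = (-exp(-2 + 2*I)*sin(2 - 2*I))/(-2 - 2*I) = (1/4 - I/4)*exp(-2 + 2*I)*sin(2 - 2*I)
  Res(f, -1 + I) = P(-1 + I)/Q'(-1 + I) = (-exp(-1 + I)*sin(1 - I))/(2) = -exp(-1 + I)*sin(1 - I)/2

Sum of residues inside C: -exp(-1 + I)*sin(1 - I)/2 + (1/4 + I/4)*exp(-2)*sin(2) + (1/4 - I/4)*exp(-2 + 2*I)*sin(2 - 2*I)
∮_C f(z) dz = 2πi · (-exp(-1 + I)*sin(1 - I)/2 + (1/4 + I/4)*exp(-2)*sin(2) + (1/4 - I/4)*exp(-2 + 2*I)*sin(2 - 2*I)) = -I*pi*exp(-1 + I)*sin(1 - I) + pi*(1/2 + I/2)*exp(-2 + 2*I)*sin(2 - 2*I) + pi*(-1/2 + I/2)*exp(-2)*sin(2)

Final answer: -I*pi*exp(-1 + I)*sin(1 - I) + pi*(1/2 + I/2)*exp(-2 + 2*I)*sin(2 - 2*I) + pi*(-1/2 + I/2)*exp(-2)*sin(2)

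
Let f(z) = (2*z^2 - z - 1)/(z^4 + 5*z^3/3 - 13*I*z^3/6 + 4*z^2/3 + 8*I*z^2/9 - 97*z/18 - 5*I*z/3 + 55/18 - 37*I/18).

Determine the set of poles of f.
{-2 + 3*I, -1 - I, 1/3 - I/2, 1 + 2*I/3}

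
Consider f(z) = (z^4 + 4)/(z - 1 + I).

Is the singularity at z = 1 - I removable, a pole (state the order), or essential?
The numerator vanishes at z = 1 - I ((1 - I)^4 = -4), so it is divisible by z - 1 + I:
  z^4 + 4 = (z - 1 + I)*(z^3 + z^2 - I*z^2 - 2*I*z - 2 - 2*I)
Hence for z ≠ 1 - I, f(z) = z^3 + z^2 - I*z^2 - 2*I*z - 2 - 2*I, a polynomial, and lim_{z→1 - I} f(z) = -8 - 8*I is finite.
So the singularity is removable.

Final answer: removable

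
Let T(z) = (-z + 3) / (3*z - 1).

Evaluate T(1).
1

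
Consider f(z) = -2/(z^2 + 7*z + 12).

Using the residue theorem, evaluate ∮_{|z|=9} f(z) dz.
By the residue theorem, ∮_C f(z) dz = 2πi · (sum of the residues of f at the poles inside |z| = 9).

The denominator factors as (z + 4)*(z + 3), so the singularities of f are simple poles at z = -4, z = -3.
  |-4|² = 16 < 81 = 9², so this pole is inside the contour.
  |-3|² = 9 < 81 = 9², so this pole is inside the contour.

With P(z) = -2 and Q(z) = z^2 + 7*z + 12, each pole is simple, so Res(f, z₀) = P(z₀)/Q'(z₀) with Q'(z) = 2*z + 7.
  Res(f, -4) = P(-4)/Q'(-4) = (-2)/(-1) = 2
  Res(f, -3) = P(-3)/Q'(-3) = (-2)/(1) = -2

Sum of residues inside C: 0
∮_C f(z) dz = 2πi · (0) = 0

Final answer: 0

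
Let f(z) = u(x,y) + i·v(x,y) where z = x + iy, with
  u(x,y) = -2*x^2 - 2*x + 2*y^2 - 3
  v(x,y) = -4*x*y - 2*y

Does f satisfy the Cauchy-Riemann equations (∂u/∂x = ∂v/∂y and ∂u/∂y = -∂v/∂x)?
∂u/∂x = -4*x - 2
∂v/∂y = -4*x - 2
∂u/∂y = 4*y
∂v/∂x = -4*y
∂u/∂x = ∂v/∂y and ∂u/∂y = -∂v/∂x hold identically; f is analytic.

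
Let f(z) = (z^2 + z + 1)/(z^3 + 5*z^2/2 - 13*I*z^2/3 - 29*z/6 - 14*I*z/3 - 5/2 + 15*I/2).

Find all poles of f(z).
The singularities of f are the zeros of the denominator. Factoring,
  z^3 + 5*z^2/2 - 13*I*z^2/3 - 29*z/6 - 14*I*z/3 - 5/2 + 15*I/2 = (z - 1 - I/3)*(z + 2 - I)*(z + 3/2 - 3*I)
so the candidates are z = 1 + I/3, z = -2 + I, z = -3/2 + 3*I.

Check the numerator P(z) = z^2 + z + 1 at each one:
  P(1 + I/3) = 26/9 + I ≠ 0, so z = 1 + I/3 is a (simple) pole.
  P(-2 + I) = 2 - 3*I ≠ 0, so z = -2 + I is a (simple) pole.
  P(-3/2 + 3*I) = -29/4 - 6*I ≠ 0, so z = -3/2 + 3*I is a (simple) pole.

Poles of f: {-2 + I, -3/2 + 3*I, 1 + I/3}

Final answer: {-2 + I, -3/2 + 3*I, 1 + I/3}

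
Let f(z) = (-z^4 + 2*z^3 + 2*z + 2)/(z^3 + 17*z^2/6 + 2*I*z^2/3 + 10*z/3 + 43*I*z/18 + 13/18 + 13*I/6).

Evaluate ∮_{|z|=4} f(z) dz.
By the residue theorem, ∮_C f(z) dz = 2πi · (sum of the residues of f at the poles inside |z| = 4).

The denominator factors as (z + 1 + 2*I/3)*(z + 1/3 + I)*(z + 3/2 - I), so the singularities of f are simple poles at z = -1 - 2*I/3, z = -1/3 - I, z = -3/2 + I.
  |-1 - 2*I/3|² = 13/9 < 16 = 4², so this pole is inside the contour.
  |-1/3 - I|² = 10/9 < 16 = 4², so this pole is inside the contour.
  |-3/2 + I|² = 13/4 < 16 = 4², so this pole is inside the contour.

With P(z) = -z^4 + 2*z^3 + 2*z + 2 and Q(z) = z^3 + 17*z^2/6 + 2*I*z^2/3 + 10*z/3 + 43*I*z/18 + 13/18 + 13*I/6, each pole is simple, so Res(f, z₀) = P(z₀)/Q'(z₀) with Q'(z) = 3*z^2 + 17*z/3 + 4*I*z/3 + 10/3 + 43*I/18.
  Res(f, -1 - 2*I/3) = P(-1 - 2*I/3)/Q'(-1 - 2*I/3) = (173/81 - 56*I/9)/(2/9 + 23*I/18) = -40/9 - 22*I/9
  Res(f, -1/3 - I) = P(-1/3 - I)/Q'(-1/3 - I) = (236/81 + 14*I/27)/(1/9 - 31*I/18) = -332/1737 + 2960*I/1737
  Res(f, -3/2 + I) = P(-3/2 + I)/Q'(-3/2 + I) = (139/16 + 21*I)/(-11/4 - 53*I/18) = -4077/772 - 765*I/386

Sum of residues inside C: -119/12 - 49*I/18
∮_C f(z) dz = 2πi · (-119/12 - 49*I/18) = pi*(49/9 - 119*I/6)

Final answer: pi*(49/9 - 119*I/6)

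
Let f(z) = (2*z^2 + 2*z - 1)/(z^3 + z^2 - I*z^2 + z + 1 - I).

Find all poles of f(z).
{-1 + I, -I, I}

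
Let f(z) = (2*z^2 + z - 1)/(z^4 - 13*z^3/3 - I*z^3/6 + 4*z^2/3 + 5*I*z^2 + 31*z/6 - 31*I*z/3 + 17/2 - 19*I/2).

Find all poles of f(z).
The singularities of f are the zeros of the denominator. Factoring,
  z^4 - 13*z^3/3 - I*z^3/6 + 4*z^2/3 + 5*I*z^2 + 31*z/6 - 31*I*z/3 + 17/2 - 19*I/2 = (z - 3)*(z + 2/3 + I/3)*(z + 1 - 3*I/2)*(z - 3 + I)
so the candidates are z = 3, z = -2/3 - I/3, z = -1 + 3*I/2, z = 3 - I.

Check the numerator P(z) = 2*z^2 + z - 1 at each one:
  P(3) = 20 ≠ 0, so z = 3 is a (simple) pole.
  P(-2/3 - I/3) = -1 + 5*I/9 ≠ 0, so z = -2/3 - I/3 is a (simple) pole.
  P(-1 + 3*I/2) = -9/2 - 9*I/2 ≠ 0, so z = -1 + 3*I/2 is a (simple) pole.
  P(3 - I) = 18 - 13*I ≠ 0, so z = 3 - I is a (simple) pole.

Poles of f: {-1 + 3*I/2, -2/3 - I/3, 3 - I, 3}

Final answer: {-1 + 3*I/2, -2/3 - I/3, 3 - I, 3}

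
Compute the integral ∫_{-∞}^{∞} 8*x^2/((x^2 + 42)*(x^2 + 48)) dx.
Let f(z) = 8*z^2/((z^2 + 42)*(z^2 + 48)). The denominator has no real zeros and deg Q - deg P = 2 ≥ 2, so the integral of f over the upper semicircle |z| = R tends to 0 as R → ∞. Closing the contour in the upper half-plane,
  ∫_{-∞}^{∞} f(x) dx = 2πi · Σ Res(f, z_k)  over the poles with Im z_k > 0.

Zeros of the denominator: z^2 + 42 = 0 gives z = ±sqrt(42)*I; z^2 + 48 = 0 gives z = ±4*sqrt(3)*I.
Upper half-plane: z = 4*sqrt(3)*I, z = sqrt(42)*I (simple).

Each pole is a simple zero of Q(z) = z^4 + 90*z^2 + 2016, so Res(f, z₀) = P(z₀)/Q'(z₀) with P(z) = 8*z^2, Q'(z) = 4*z^3 + 180*z:
  Res(f, 4*sqrt(3)*I) = (-384)/(-48*sqrt(3)*I) = -8*sqrt(3)*I/3
  Res(f, sqrt(42)*I) = (-336)/(12*sqrt(42)*I) = 2*sqrt(42)*I/3

Sum of residues: 2*I*(-4*sqrt(3) + sqrt(42))/3
∫_{-∞}^{∞} f(x) dx = 2πi · (2*I*(-4*sqrt(3) + sqrt(42))/3) = 4*pi*(-sqrt(42) + 4*sqrt(3))/3

Final answer: 4*pi*(-sqrt(42) + 4*sqrt(3))/3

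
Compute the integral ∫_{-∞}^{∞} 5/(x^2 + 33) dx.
Let f(z) = 5/(z^2 + 33). The denominator has no real zeros and deg Q - deg P = 2 ≥ 2, so the integral of f over the upper semicircle |z| = R tends to 0 as R → ∞. Closing the contour in the upper half-plane,
  ∫_{-∞}^{∞} f(x) dx = 2πi · Σ Res(f, z_k)  over the poles with Im z_k > 0.

Zeros of the denominator: z^2 + 33 = 0 gives z = ±sqrt(33)*I.
Upper half-plane: z = sqrt(33)*I (simple).

Each pole is a simple zero of Q(z) = z^2 + 33, so Res(f, z₀) = P(z₀)/Q'(z₀) with P(z) = 5, Q'(z) = 2*z:
  Res(f, sqrt(33)*I) = (5)/(2*sqrt(33)*I) = -5*sqrt(33)*I/66

∫_{-∞}^{∞} f(x) dx = 2πi · (-5*sqrt(33)*I/66) = 5*sqrt(33)*pi/33

Final answer: 5*sqrt(33)*pi/33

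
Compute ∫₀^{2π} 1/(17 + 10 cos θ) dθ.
Let J = ∫₀^{2π} dθ/(17 + 10 cos θ).
Put z = e^{iθ}: then cos θ = (z + 1/z)/2, dθ = dz/(iz), and z runs once counterclockwise around |z| = 1:
  J = ∮_{|z|=1} 1/(17 + 10*(z + 1/z)/2) · dz/(iz) = (2/i) ∮_{|z|=1} dz/(10*z^2 + 34*z + 10).
The roots of 10*z^2 + 34*z + 10 are z = (-17 ± sqrt(17^2 - 10^2))/10, with sqrt(189) = 3*sqrt(21); their product is 1, so only z₊ = -17/10 + 3*sqrt(21)/10 lies inside the unit circle (z₋ = -17/10 - 3*sqrt(21)/10 lies outside).
z₊ is a simple zero of q(z) = 10*z^2 + 34*z + 10, so Res(1/q, z₊) = 1/q'(z₊) with q'(z) = 20*z + 34; and q'(z₊) = 10*(z₊ - z₋) = 6*sqrt(21).
Therefore J = (2/i) · 2πi · 1/(6*sqrt(21)) = 2*pi/(3*sqrt(21)) = 2*sqrt(21)*pi/63

Final answer: 2*sqrt(21)*pi/63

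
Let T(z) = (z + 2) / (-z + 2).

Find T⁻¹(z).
(2*z - 2)/(z + 1)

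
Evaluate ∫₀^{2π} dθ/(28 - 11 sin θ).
2*sqrt(663)*pi/663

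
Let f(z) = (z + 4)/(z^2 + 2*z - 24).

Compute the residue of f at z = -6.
Write f(z) = P(z)/Q(z) with P(z) = z + 4 and Q(z) = z^2 + 2*z - 24.
The denominator factors as Q(z) = (z + 6)*(z - 4), so z = -6 is a simple zero of Q and P is analytic there; z = -6 is therefore a simple pole and
  Res(f, z₀) = P(z₀)/Q'(z₀).

Q'(z) = 2*z + 2, so Q'(-6) = -10.
P(-6) = -2.

Res(f, -6) = (-2)/(-10) = 1/5

Final answer: 1/5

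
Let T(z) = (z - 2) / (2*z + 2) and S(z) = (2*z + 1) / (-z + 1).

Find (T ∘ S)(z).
(4*z - 1)/(2*z + 4)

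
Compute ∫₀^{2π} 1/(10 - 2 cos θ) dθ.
sqrt(6)*pi/12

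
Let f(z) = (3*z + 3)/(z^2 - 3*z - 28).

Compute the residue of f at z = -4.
Write f(z) = P(z)/Q(z) with P(z) = 3*z + 3 and Q(z) = z^2 - 3*z - 28.
The denominator factors as Q(z) = (z + 4)*(z - 7), so z = -4 is a simple zero of Q and P is analytic there; z = -4 is therefore a simple pole and
  Res(f, z₀) = P(z₀)/Q'(z₀).

Q'(z) = 2*z - 3, so Q'(-4) = -11.
P(-4) = -9.

Res(f, -4) = (-9)/(-11) = 9/11

Final answer: 9/11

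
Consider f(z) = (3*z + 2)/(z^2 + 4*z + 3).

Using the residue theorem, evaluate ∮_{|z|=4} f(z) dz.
By the residue theorem, ∮_C f(z) dz = 2πi · (sum of the residues of f at the poles inside |z| = 4).

The denominator factors as (z + 3)*(z + 1), so the singularities of f are simple poles at z = -3, z = -1.
  |-3|² = 9 < 16 = 4², so this pole is inside the contour.
  |-1|² = 1 < 16 = 4², so this pole is inside the contour.

With P(z) = 3*z + 2 and Q(z) = z^2 + 4*z + 3, each pole is simple, so Res(f, z₀) = P(z₀)/Q'(z₀) with Q'(z) = 2*z + 4.
  Res(f, -3) = P(-3)/Q'(-3) = (-7)/(-2) = 7/2
  Res(f, -1) = P(-1)/Q'(-1) = (-1)/(2) = -1/2

Sum of residues inside C: 3
∮_C f(z) dz = 2πi · (3) = 6*I*pi

Final answer: 6*I*pi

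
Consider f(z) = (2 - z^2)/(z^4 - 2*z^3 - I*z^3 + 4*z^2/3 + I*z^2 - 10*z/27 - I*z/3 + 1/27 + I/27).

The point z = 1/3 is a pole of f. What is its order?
Factor the denominator:
  z^4 - 2*z^3 - I*z^3 + 4*z^2/3 + I*z^2 - 10*z/27 - I*z/3 + 1/27 + I/27 = (z - 1/3)^3*(z - 1 - I)

The numerator P(z) = 2 - z^2 has P(1/3) = 17/9 ≠ 0, so no factor of (z - 1/3) cancels.
Near z = 1/3 we can therefore write f(z) = g(z)/(z - 1/3)^3 with g analytic at 1/3 and g(1/3) ≠ 0 (g is the numerator divided by the remaining denominator factors).

Hence z = 1/3 is a pole of order 3.

Final answer: 3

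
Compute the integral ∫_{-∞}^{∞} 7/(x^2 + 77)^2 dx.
sqrt(77)*pi/1694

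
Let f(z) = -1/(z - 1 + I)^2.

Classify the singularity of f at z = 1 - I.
Write f(z) = g(z)/(z - 1 + I)^2 with g(z) = -1.
g is entire and g(1 - I) = -1 ≠ 0, so no factor of (z - 1 + I) cancels: the Laurent expansion of f about z = 1 - I starts at the power -2, i.e. lim_{z→z₀} (z - z₀)^2 f(z) = -1 is finite and nonzero.
So z = 1 - I is a pole of order 2.

Final answer: pole of order 2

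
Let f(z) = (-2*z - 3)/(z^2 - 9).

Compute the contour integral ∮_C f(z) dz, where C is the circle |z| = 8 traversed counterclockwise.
By the residue theorem, ∮_C f(z) dz = 2πi · (sum of the residues of f at the poles inside |z| = 8).

The denominator factors as (z + 3)*(z - 3), so the singularities of f are simple poles at z = -3, z = 3.
  |-3|² = 9 < 64 = 8², so this pole is inside the contour.
  |3|² = 9 < 64 = 8², so this pole is inside the contour.

With P(z) = -2*z - 3 and Q(z) = z^2 - 9, each pole is simple, so Res(f, z₀) = P(z₀)/Q'(z₀) with Q'(z) = 2*z.
  Res(f, -3) = P(-3)/Q'(-3) = (3)/(-6) = -1/2
  Res(f, 3) = P(3)/Q'(3) = (-9)/(6) = -3/2

Sum of residues inside C: -2
∮_C f(z) dz = 2πi · (-2) = -4*I*pi

Final answer: -4*I*pi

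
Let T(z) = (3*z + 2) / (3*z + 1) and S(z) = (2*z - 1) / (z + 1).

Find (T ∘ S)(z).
(8*z - 1)/(7*z - 2)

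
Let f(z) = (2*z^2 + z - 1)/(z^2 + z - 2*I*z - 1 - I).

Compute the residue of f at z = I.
Write f(z) = P(z)/Q(z) with P(z) = 2*z^2 + z - 1 and Q(z) = z^2 + z - 2*I*z - 1 - I.
The denominator factors as Q(z) = (z - I)*(z + 1 - I), so z = I is a simple zero of Q and P is analytic there; z = I is therefore a simple pole and
  Res(f, z₀) = P(z₀)/Q'(z₀).

Q'(z) = 2*z + 1 - 2*I, so Q'(I) = 1.
P(I) = -3 + I.

Res(f, I) = (-3 + I)/(1) = -3 + I

Final answer: -3 + I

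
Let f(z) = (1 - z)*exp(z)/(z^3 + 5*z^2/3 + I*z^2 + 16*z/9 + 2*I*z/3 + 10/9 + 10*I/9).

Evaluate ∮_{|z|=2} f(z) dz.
By the residue theorem, ∮_C f(z) dz = 2πi · (sum of the residues of f at the poles inside |z| = 2).

The denominator factors as (z + 1/3 + I)*(z + 1 + I)*(z + 1/3 - I), so the singularities of f are simple poles at z = -1/3 - I, z = -1 - I, z = -1/3 + I.
  |-1/3 - I|² = 10/9 < 4 = 2², so this pole is inside the contour.
  |-1 - I|² = 2 < 4 = 2², so this pole is inside the contour.
  |-1/3 + I|² = 10/9 < 4 = 2², so this pole is inside the contour.

With P(z) = (1 - z)*exp(z) and Q(z) = z^3 + 5*z^2/3 + I*z^2 + 16*z/9 + 2*I*z/3 + 10/9 + 10*I/9, each pole is simple, so Res(f, z₀) = P(z₀)/Q'(z₀) with Q'(z) = 3*z^2 + 10*z/3 + 2*I*z + 16/9 + 2*I/3.
  Res(f, -1/3 - I) = P(-1/3 - I)/Q'(-1/3 - I) = ((4/3 + I)*exp(-1/3 - I))/(-4*I/3) = (-3/4 + I)*exp(-1/3 - I)
  Res(f, -1 - I) = P(-1 - I)/Q'(-1 - I) = ((2 + I)*exp(-1 - I))/(4/9 + 4*I/3) = (9/8 - 9*I/8)*exp(-1 - I)
  Res(f, -1/3 + I) = P(-1/3 + I)/Q'(-1/3 + I) = ((4/3 - I)*exp(-1/3 + I))/(-4 + 4*I/3) = (-3/8 + I/8)*exp(-1/3 + I)

Sum of residues inside C: (9/8 - 9*I/8)*exp(-1 - I) + (-3/8 + I/8)*exp(-1/3 + I) + (-3/4 + I)*exp(-1/3 - I)
∮_C f(z) dz = 2πi · ((9/8 - 9*I/8)*exp(-1 - I) + (-3/8 + I/8)*exp(-1/3 + I) + (-3/4 + I)*exp(-1/3 - I)) = pi*(-1/4 - 3*I/4)*exp(-1/3 + I) + pi*(9/4 + 9*I/4)*exp(-1 - I) + pi*(-2 - 3*I/2)*exp(-1/3 - I)

Final answer: pi*(-1/4 - 3*I/4)*exp(-1/3 + I) + pi*(9/4 + 9*I/4)*exp(-1 - I) + pi*(-2 - 3*I/2)*exp(-1/3 - I)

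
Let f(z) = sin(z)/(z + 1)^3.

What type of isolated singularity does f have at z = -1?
Write f(z) = g(z)/(z + 1)^3 with g(z) = sin(z).
g is entire and g(-1) = -sin(1) ≠ 0, so no factor of (z + 1) cancels: the Laurent expansion of f about z = -1 starts at the power -3, i.e. lim_{z→z₀} (z - z₀)^3 f(z) = -sin(1) is finite and nonzero.
So z = -1 is a pole of order 3.

Final answer: pole of order 3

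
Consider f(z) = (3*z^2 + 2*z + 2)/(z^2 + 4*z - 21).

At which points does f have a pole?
The singularities of f are the zeros of the denominator. Factoring,
  z^2 + 4*z - 21 = (z + 7)*(z - 3)
so the candidates are z = -7, z = 3.

Check the numerator P(z) = 3*z^2 + 2*z + 2 at each one:
  P(-7) = 135 ≠ 0, so z = -7 is a (simple) pole.
  P(3) = 35 ≠ 0, so z = 3 is a (simple) pole.

Poles of f: {-7, 3}

Final answer: {-7, 3}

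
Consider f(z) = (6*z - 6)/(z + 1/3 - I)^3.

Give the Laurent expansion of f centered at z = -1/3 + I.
Put w = z - (-1/3 + I), i.e. z = w - 1/3 + I. The denominator is w^3, so it suffices to rewrite the numerator in powers of w.

P(z) = 6*z - 6
P(w - 1/3 + I) = -8 + 6*I + 6*w

Dividing each term by w^3:
  f = (-8 + 6*I)/w^3 + 6/w^2

Substituting back w = z + 1/3 - I:
  f(z) = (-8 + 6*I)/(z + 1/3 - I)^3 + 6/(z + 1/3 - I)^2

The series is finite because the numerator is a polynomial; the negative powers form the principal part.

Final answer: (-8 + 6*I)/(z + 1/3 - I)^3 + 6/(z + 1/3 - I)^2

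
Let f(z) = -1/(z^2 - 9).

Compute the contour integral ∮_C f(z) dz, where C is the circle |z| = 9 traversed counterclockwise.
By the residue theorem, ∮_C f(z) dz = 2πi · (sum of the residues of f at the poles inside |z| = 9).

The denominator factors as (z + 3)*(z - 3), so the singularities of f are simple poles at z = -3, z = 3.
  |-3|² = 9 < 81 = 9², so this pole is inside the contour.
  |3|² = 9 < 81 = 9², so this pole is inside the contour.

With P(z) = -1 and Q(z) = z^2 - 9, each pole is simple, so Res(f, z₀) = P(z₀)/Q'(z₀) with Q'(z) = 2*z.
  Res(f, -3) = P(-3)/Q'(-3) = (-1)/(-6) = 1/6
  Res(f, 3) = P(3)/Q'(3) = (-1)/(6) = -1/6

Sum of residues inside C: 0
∮_C f(z) dz = 2πi · (0) = 0

Final answer: 0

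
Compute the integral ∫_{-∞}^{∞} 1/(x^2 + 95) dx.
sqrt(95)*pi/95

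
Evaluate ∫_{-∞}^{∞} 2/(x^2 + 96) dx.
sqrt(6)*pi/12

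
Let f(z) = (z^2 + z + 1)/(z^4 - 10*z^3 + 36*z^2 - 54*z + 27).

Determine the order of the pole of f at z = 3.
Factor the denominator:
  z^4 - 10*z^3 + 36*z^2 - 54*z + 27 = (z - 3)^3*(z - 1)

The numerator P(z) = z^2 + z + 1 has P(3) = 13 ≠ 0, so no factor of (z - 3) cancels.
Near z = 3 we can therefore write f(z) = g(z)/(z - 3)^3 with g analytic at 3 and g(3) ≠ 0 (g is the numerator divided by the remaining denominator factors).

Hence z = 3 is a pole of order 3.

Final answer: 3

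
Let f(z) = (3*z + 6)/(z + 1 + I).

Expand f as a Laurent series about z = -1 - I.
(3 - 3*I)/(z + 1 + I) + 3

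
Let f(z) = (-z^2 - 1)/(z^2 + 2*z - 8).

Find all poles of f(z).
The singularities of f are the zeros of the denominator. Factoring,
  z^2 + 2*z - 8 = (z + 4)*(z - 2)
so the candidates are z = -4, z = 2.

Check the numerator P(z) = -z^2 - 1 at each one:
  P(-4) = -17 ≠ 0, so z = -4 is a (simple) pole.
  P(2) = -5 ≠ 0, so z = 2 is a (simple) pole.

Poles of f: {-4, 2}

Final answer: {-4, 2}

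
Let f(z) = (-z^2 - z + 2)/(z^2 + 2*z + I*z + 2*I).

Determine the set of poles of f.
The singularities of f are the zeros of the denominator. Factoring,
  z^2 + 2*z + I*z + 2*I = (z + 2)*(z + I)
so the candidates are z = -2, z = -I.

Check the numerator P(z) = -z^2 - z + 2 at each one:
  P(-2) = 0, so the factor (z + 2) cancels and z = -2 is only a removable singularity, not a pole.
  P(-I) = 3 + I ≠ 0, so z = -I is a (simple) pole.

Poles of f: {-I}

Final answer: {-I}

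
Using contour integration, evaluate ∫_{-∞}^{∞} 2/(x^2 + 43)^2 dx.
sqrt(43)*pi/1849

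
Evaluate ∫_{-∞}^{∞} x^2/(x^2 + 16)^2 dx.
Let f(z) = z^2/(z^2 + 16)^2. The denominator has no real zeros and deg Q - deg P = 2 ≥ 2, so the integral of f over the upper semicircle |z| = R tends to 0 as R → ∞. Closing the contour in the upper half-plane,
  ∫_{-∞}^{∞} f(x) dx = 2πi · Σ Res(f, z_k)  over the poles with Im z_k > 0.

Zeros of the denominator: z^2 + 16 = 0 gives z = ±4*I.
Upper half-plane: z = 4*I (a pole of order 2).

Write f(z) = g(z)/(z - 4*I)^2 with g(z) = z^2/(z + 4*I)^2. For a double pole, Res(f, z₀) = g'(z₀):
  g'(z) = 8*I*z/(z + 4*I)^3
  Res(f, 4*I) = g'(4*I) = -I/16

∫_{-∞}^{∞} f(x) dx = 2πi · (-I/16) = pi/8

Final answer: pi/8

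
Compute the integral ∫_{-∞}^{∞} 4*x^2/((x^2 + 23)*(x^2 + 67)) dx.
Let f(z) = 4*z^2/((z^2 + 23)*(z^2 + 67)). The denominator has no real zeros and deg Q - deg P = 2 ≥ 2, so the integral of f over the upper semicircle |z| = R tends to 0 as R → ∞. Closing the contour in the upper half-plane,
  ∫_{-∞}^{∞} f(x) dx = 2πi · Σ Res(f, z_k)  over the poles with Im z_k > 0.

Zeros of the denominator: z^2 + 67 = 0 gives z = ±sqrt(67)*I; z^2 + 23 = 0 gives z = ±sqrt(23)*I.
Upper half-plane: z = sqrt(23)*I, z = sqrt(67)*I (simple).

Each pole is a simple zero of Q(z) = z^4 + 90*z^2 + 1541, so Res(f, z₀) = P(z₀)/Q'(z₀) with P(z) = 4*z^2, Q'(z) = 4*z^3 + 180*z:
  Res(f, sqrt(23)*I) = (-92)/(88*sqrt(23)*I) = sqrt(23)*I/22
  Res(f, sqrt(67)*I) = (-268)/(-88*sqrt(67)*I) = -sqrt(67)*I/22

Sum of residues: I*(-sqrt(67) + sqrt(23))/22
∫_{-∞}^{∞} f(x) dx = 2πi · (I*(-sqrt(67) + sqrt(23))/22) = pi*(-sqrt(23) + sqrt(67))/11

Final answer: pi*(-sqrt(23) + sqrt(67))/11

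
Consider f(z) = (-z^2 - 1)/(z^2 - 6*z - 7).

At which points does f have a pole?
The singularities of f are the zeros of the denominator. Factoring,
  z^2 - 6*z - 7 = (z + 1)*(z - 7)
so the candidates are z = -1, z = 7.

Check the numerator P(z) = -z^2 - 1 at each one:
  P(-1) = -2 ≠ 0, so z = -1 is a (simple) pole.
  P(7) = -50 ≠ 0, so z = 7 is a (simple) pole.

Poles of f: {-1, 7}

Final answer: {-1, 7}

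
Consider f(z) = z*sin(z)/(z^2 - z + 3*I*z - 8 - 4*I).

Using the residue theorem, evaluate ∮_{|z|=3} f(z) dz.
By the residue theorem, ∮_C f(z) dz = 2πi · (sum of the residues of f at the poles inside |z| = 3).

The denominator factors as (z + 2 + 2*I)*(z - 3 + I), so the singularities of f are simple poles at z = -2 - 2*I, z = 3 - I.
  |-2 - 2*I|² = 8 < 9 = 3², so this pole is inside the contour.
  |3 - I|² = 10 > 9 = 3², so this pole is outside the contour.

With P(z) = z*sin(z) and Q(z) = z^2 - z + 3*I*z - 8 - 4*I, each pole is simple, so Res(f, z₀) = P(z₀)/Q'(z₀) with Q'(z) = 2*z - 1 + 3*I.
  Res(f, -2 - 2*I) = P(-2 - 2*I)/Q'(-2 - 2*I) = ((2 + 2*I)*sin(2 + 2*I))/(-5 - I) = (-6/13 - 4*I/13)*sin(2 + 2*I)

∮_C f(z) dz = 2πi · ((-6/13 - 4*I/13)*sin(2 + 2*I)) = pi*(8/13 - 12*I/13)*sin(2 + 2*I)

Final answer: pi*(8/13 - 12*I/13)*sin(2 + 2*I)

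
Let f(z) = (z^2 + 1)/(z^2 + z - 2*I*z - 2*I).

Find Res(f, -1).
-2/5 + 4*I/5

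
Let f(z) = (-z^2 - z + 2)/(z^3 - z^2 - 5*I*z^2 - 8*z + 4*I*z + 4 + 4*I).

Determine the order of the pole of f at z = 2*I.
2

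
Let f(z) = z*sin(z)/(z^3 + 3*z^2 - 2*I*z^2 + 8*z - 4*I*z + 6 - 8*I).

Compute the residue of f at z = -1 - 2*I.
Write f(z) = P(z)/Q(z) with P(z) = z*sin(z) and Q(z) = z^3 + 3*z^2 - 2*I*z^2 + 8*z - 4*I*z + 6 - 8*I.
The denominator factors as Q(z) = (z + 1 + 2*I)*(z + 1 - 3*I)*(z + 1 - I), so z = -1 - 2*I is a simple zero of Q and P is analytic there; z = -1 - 2*I is therefore a simple pole and
  Res(f, z₀) = P(z₀)/Q'(z₀).

Q'(z) = 3*z^2 + 6*z - 4*I*z + 8 - 4*I, so Q'(-1 - 2*I) = -15.
P(-1 - 2*I) = (1 + 2*I)*sin(1 + 2*I).

Res(f, -1 - 2*I) = ((1 + 2*I)*sin(1 + 2*I))/(-15) = (-1/15 - 2*I/15)*sin(1 + 2*I)

Final answer: (-1/15 - 2*I/15)*sin(1 + 2*I)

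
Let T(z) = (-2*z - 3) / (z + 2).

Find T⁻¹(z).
(-2*z - 3)/(z + 2)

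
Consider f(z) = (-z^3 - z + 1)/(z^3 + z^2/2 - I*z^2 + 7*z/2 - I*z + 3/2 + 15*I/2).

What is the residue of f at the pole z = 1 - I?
Write f(z) = P(z)/Q(z) with P(z) = -z^3 - z + 1 and Q(z) = z^3 + z^2/2 - I*z^2 + 7*z/2 - I*z + 3/2 + 15*I/2.
The denominator factors as Q(z) = (z + 3/2 + I)*(z - 3*I)*(z - 1 + I), so z = 1 - I is a simple zero of Q and P is analytic there; z = 1 - I is therefore a simple pole and
  Res(f, z₀) = P(z₀)/Q'(z₀).

Q'(z) = 3*z^2 + z - 2*I*z + 7/2 - I, so Q'(1 - I) = 5/2 - 10*I.
P(1 - I) = 2 + 3*I.

Res(f, 1 - I) = (2 + 3*I)/(5/2 - 10*I) = -4/17 + 22*I/85

Final answer: -4/17 + 22*I/85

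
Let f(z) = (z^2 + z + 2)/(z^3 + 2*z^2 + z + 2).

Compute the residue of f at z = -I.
Write f(z) = P(z)/Q(z) with P(z) = z^2 + z + 2 and Q(z) = z^3 + 2*z^2 + z + 2.
The denominator factors as Q(z) = (z - I)*(z + 2)*(z + I), so z = -I is a simple zero of Q and P is analytic there; z = -I is therefore a simple pole and
  Res(f, z₀) = P(z₀)/Q'(z₀).

Q'(z) = 3*z^2 + 4*z + 1, so Q'(-I) = -2 - 4*I.
P(-I) = 1 - I.

Res(f, -I) = (1 - I)/(-2 - 4*I) = 1/10 + 3*I/10

Final answer: 1/10 + 3*I/10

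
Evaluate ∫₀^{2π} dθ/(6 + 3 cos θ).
Let J = ∫₀^{2π} dθ/(6 + 3 cos θ).
Put z = e^{iθ}: then cos θ = (z + 1/z)/2, dθ = dz/(iz), and z runs once counterclockwise around |z| = 1:
  J = ∮_{|z|=1} 1/(6 + 3*(z + 1/z)/2) · dz/(iz) = (2/i) ∮_{|z|=1} dz/(3*z^2 + 12*z + 3).
The roots of 3*z^2 + 12*z + 3 are z = (-6 ± sqrt(6^2 - 3^2))/3, with sqrt(27) = 3*sqrt(3); their product is 1, so only z₊ = -2 + sqrt(3) lies inside the unit circle (z₋ = -2 - sqrt(3) lies outside).
z₊ is a simple zero of q(z) = 3*z^2 + 12*z + 3, so Res(1/q, z₊) = 1/q'(z₊) with q'(z) = 6*z + 12; and q'(z₊) = 3*(z₊ - z₋) = 6*sqrt(3).
Therefore J = (2/i) · 2πi · 1/(6*sqrt(3)) = 2*pi/(3*sqrt(3)) = 2*sqrt(3)*pi/9

Final answer: 2*sqrt(3)*pi/9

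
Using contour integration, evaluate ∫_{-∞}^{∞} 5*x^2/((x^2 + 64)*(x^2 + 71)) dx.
Let f(z) = 5*z^2/((z^2 + 64)*(z^2 + 71)). The denominator has no real zeros and deg Q - deg P = 2 ≥ 2, so the integral of f over the upper semicircle |z| = R tends to 0 as R → ∞. Closing the contour in the upper half-plane,
  ∫_{-∞}^{∞} f(x) dx = 2πi · Σ Res(f, z_k)  over the poles with Im z_k > 0.

Zeros of the denominator: z^2 + 64 = 0 gives z = ±8*I; z^2 + 71 = 0 gives z = ±sqrt(71)*I.
Upper half-plane: z = 8*I, z = sqrt(71)*I (simple).

Each pole is a simple zero of Q(z) = z^4 + 135*z^2 + 4544, so Res(f, z₀) = P(z₀)/Q'(z₀) with P(z) = 5*z^2, Q'(z) = 4*z^3 + 270*z:
  Res(f, 8*I) = (-320)/(112*I) = 20*I/7
  Res(f, sqrt(71)*I) = (-355)/(-14*sqrt(71)*I) = -5*sqrt(71)*I/14

Sum of residues: 5*I*(8 - sqrt(71))/14
∫_{-∞}^{∞} f(x) dx = 2πi · (5*I*(8 - sqrt(71))/14) = 5*pi*(-8 + sqrt(71))/7

Final answer: 5*pi*(-8 + sqrt(71))/7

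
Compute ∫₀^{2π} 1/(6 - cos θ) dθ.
Call the integral J. The integrand is 2π-periodic and we integrate over a full period, so shifting θ does not change the value (θ → θ + π flips the sign of the trig term). Hence
  J = ∫₀^{2π} dθ/(6 + cos θ).
Put z = e^{iθ}: then cos θ = (z + 1/z)/2, dθ = dz/(iz), and z runs once counterclockwise around |z| = 1:
  J = ∮_{|z|=1} 1/(6 + (z + 1/z)/2) · dz/(iz) = (2/i) ∮_{|z|=1} dz/(z^2 + 12*z + 1).
The roots of z^2 + 12*z + 1 are z = (-6 ± sqrt(6^2 - 1^2)), with sqrt(35) = sqrt(35); their product is 1, so only z₊ = -6 + sqrt(35) lies inside the unit circle (z₋ = -6 - sqrt(35) lies outside).
z₊ is a simple zero of q(z) = z^2 + 12*z + 1, so Res(1/q, z₊) = 1/q'(z₊) with q'(z) = 2*z + 12; and q'(z₊) = (z₊ - z₋) = 2*sqrt(35).
Therefore J = (2/i) · 2πi · 1/(2*sqrt(35)) = 2*pi/(sqrt(35)) = 2*sqrt(35)*pi/35

Final answer: 2*sqrt(35)*pi/35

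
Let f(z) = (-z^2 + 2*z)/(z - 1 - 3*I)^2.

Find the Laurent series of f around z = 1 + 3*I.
Put w = z - (1 + 3*I), i.e. z = w + 1 + 3*I. The denominator is w^2, so it suffices to rewrite the numerator in powers of w.

P(z) = -z^2 + 2*z
P(w + 1 + 3*I) = 10 - 6*I*w - w^2

Dividing each term by w^2:
  f = 10/w^2 - 6*I/w - 1

Substituting back w = z - 1 - 3*I:
  f(z) = 10/(z - 1 - 3*I)^2 - 6*I/(z - 1 - 3*I) - 1

The series is finite because the numerator is a polynomial; the negative powers form the principal part, and the coefficient of 1/(z - 1 - 3*I) gives Res(f, 1 + 3*I) = -6*I.

Final answer: 10/(z - 1 - 3*I)^2 - 6*I/(z - 1 - 3*I) - 1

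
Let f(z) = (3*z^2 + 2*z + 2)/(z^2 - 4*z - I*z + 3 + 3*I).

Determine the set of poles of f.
The singularities of f are the zeros of the denominator. Factoring,
  z^2 - 4*z - I*z + 3 + 3*I = (z - 1 - I)*(z - 3)
so the candidates are z = 1 + I, z = 3.

Check the numerator P(z) = 3*z^2 + 2*z + 2 at each one:
  P(1 + I) = 4 + 8*I ≠ 0, so z = 1 + I is a (simple) pole.
  P(3) = 35 ≠ 0, so z = 3 is a (simple) pole.

Poles of f: {1 + I, 3}

Final answer: {1 + I, 3}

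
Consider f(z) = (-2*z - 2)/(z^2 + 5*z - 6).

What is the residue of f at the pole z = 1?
-4/7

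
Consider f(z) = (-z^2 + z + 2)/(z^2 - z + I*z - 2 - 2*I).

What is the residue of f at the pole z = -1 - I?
Write f(z) = P(z)/Q(z) with P(z) = -z^2 + z + 2 and Q(z) = z^2 - z + I*z - 2 - 2*I.
The denominator factors as Q(z) = (z + 1 + I)*(z - 2), so z = -1 - I is a simple zero of Q and P is analytic there; z = -1 - I is therefore a simple pole and
  Res(f, z₀) = P(z₀)/Q'(z₀).

Q'(z) = 2*z - 1 + I, so Q'(-1 - I) = -3 - I.
P(-1 - I) = 1 - 3*I.

Res(f, -1 - I) = (1 - 3*I)/(-3 - I) = I

Final answer: I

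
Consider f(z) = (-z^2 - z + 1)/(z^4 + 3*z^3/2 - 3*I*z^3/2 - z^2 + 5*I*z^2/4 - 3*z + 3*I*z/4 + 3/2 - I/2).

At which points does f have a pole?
{-2 + 2*I, -1 - I/2, 1/2, 1}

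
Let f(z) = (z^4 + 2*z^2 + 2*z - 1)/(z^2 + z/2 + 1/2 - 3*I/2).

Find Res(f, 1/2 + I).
Write f(z) = P(z)/Q(z) with P(z) = z^4 + 2*z^2 + 2*z - 1 and Q(z) = z^2 + z/2 + 1/2 - 3*I/2.
The denominator factors as Q(z) = (z - 1/2 - I)*(z + 1 + I), so z = 1/2 + I is a simple zero of Q and P is analytic there; z = 1/2 + I is therefore a simple pole and
  Res(f, z₀) = P(z₀)/Q'(z₀).

Q'(z) = 2*z + 1/2, so Q'(1/2 + I) = 3/2 + 2*I.
P(1/2 + I) = -31/16 + 5*I/2.

Res(f, 1/2 + I) = (-31/16 + 5*I/2)/(3/2 + 2*I) = 67/200 + 61*I/50

Final answer: 67/200 + 61*I/50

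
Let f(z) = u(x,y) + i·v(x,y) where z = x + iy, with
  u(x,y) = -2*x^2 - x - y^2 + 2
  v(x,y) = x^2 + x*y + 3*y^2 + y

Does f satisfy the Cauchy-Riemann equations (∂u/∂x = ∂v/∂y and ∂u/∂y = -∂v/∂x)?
∂u/∂x = -4*x - 1
∂v/∂y = x + 6*y + 1
∂u/∂y = -2*y
∂v/∂x = 2*x + y
∂u/∂x ≠ ∂v/∂y and ∂u/∂y ≠ -∂v/∂x; the Cauchy-Riemann equations are not satisfied, so f is not analytic.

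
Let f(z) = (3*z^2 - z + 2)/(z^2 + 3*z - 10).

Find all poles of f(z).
The singularities of f are the zeros of the denominator. Factoring,
  z^2 + 3*z - 10 = (z - 2)*(z + 5)
so the candidates are z = 2, z = -5.

Check the numerator P(z) = 3*z^2 - z + 2 at each one:
  P(2) = 12 ≠ 0, so z = 2 is a (simple) pole.
  P(-5) = 82 ≠ 0, so z = -5 is a (simple) pole.

Poles of f: {-5, 2}

Final answer: {-5, 2}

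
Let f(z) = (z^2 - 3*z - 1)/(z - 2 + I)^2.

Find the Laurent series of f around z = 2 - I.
Put w = z - (2 - I), i.e. z = w + 2 - I. The denominator is w^2, so it suffices to rewrite the numerator in powers of w.

P(z) = z^2 - 3*z - 1
P(w + 2 - I) = -4 - I + (1 - 2*I)*w + w^2

Dividing each term by w^2:
  f = (-4 - I)/w^2 + (1 - 2*I)/w + 1

Substituting back w = z - 2 + I:
  f(z) = (-4 - I)/(z - 2 + I)^2 + (1 - 2*I)/(z - 2 + I) + 1

The series is finite because the numerator is a polynomial; the negative powers form the principal part, and the coefficient of 1/(z - 2 + I) gives Res(f, 2 - I) = 1 - 2*I.

Final answer: (-4 - I)/(z - 2 + I)^2 + (1 - 2*I)/(z - 2 + I) + 1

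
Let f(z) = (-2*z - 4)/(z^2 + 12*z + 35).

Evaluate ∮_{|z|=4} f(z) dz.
By the residue theorem, ∮_C f(z) dz = 2πi · (sum of the residues of f at the poles inside |z| = 4).

The denominator factors as (z + 5)*(z + 7), so the singularities of f are simple poles at z = -5, z = -7.
  |-5|² = 25 > 16 = 4², so this pole is outside the contour.
  |-7|² = 49 > 16 = 4², so this pole is outside the contour.

No pole lies inside the contour, so f is analytic on and inside C and the integral is 0 (Cauchy's theorem).

Final answer: 0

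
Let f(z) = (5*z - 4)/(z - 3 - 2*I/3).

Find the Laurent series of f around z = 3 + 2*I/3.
Put w = z - (3 + 2*I/3), i.e. z = w + 3 + 2*I/3. The denominator is w, so it suffices to rewrite the numerator in powers of w.

P(z) = 5*z - 4
P(w + 3 + 2*I/3) = 11 + 10*I/3 + 5*w

Dividing each term by w:
  f = (11 + 10*I/3)/w + 5

Substituting back w = z - 3 - 2*I/3:
  f(z) = (11 + 10*I/3)/(z - 3 - 2*I/3) + 5

The series is finite because the numerator is a polynomial; the negative powers form the principal part, and the coefficient of 1/(z - 3 - 2*I/3) gives Res(f, 3 + 2*I/3) = 11 + 10*I/3.

Final answer: (11 + 10*I/3)/(z - 3 - 2*I/3) + 5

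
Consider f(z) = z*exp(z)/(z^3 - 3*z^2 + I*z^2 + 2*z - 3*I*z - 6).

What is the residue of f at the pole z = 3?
(33/130 - 9*I/130)*exp(3)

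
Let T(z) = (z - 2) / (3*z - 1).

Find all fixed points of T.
{1/3 - sqrt(5)*I/3, 1/3 + sqrt(5)*I/3}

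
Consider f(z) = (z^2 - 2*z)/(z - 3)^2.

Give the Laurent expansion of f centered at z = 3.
Put w = z - (3), i.e. z = w + 3. The denominator is w^2, so it suffices to rewrite the numerator in powers of w.

P(z) = z^2 - 2*z
P(w + 3) = 3 + 4*w + w^2

Dividing each term by w^2:
  f = 3/w^2 + 4/w + 1

Substituting back w = z - 3:
  f(z) = 3/(z - 3)^2 + 4/(z - 3) + 1

The series is finite because the numerator is a polynomial; the negative powers form the principal part, and the coefficient of 1/(z - 3) gives Res(f, 3) = 4.

Final answer: 3/(z - 3)^2 + 4/(z - 3) + 1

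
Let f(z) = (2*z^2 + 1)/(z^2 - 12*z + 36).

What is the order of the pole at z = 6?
Factor the denominator:
  z^2 - 12*z + 36 = (z - 6)^2

The numerator P(z) = 2*z^2 + 1 has P(6) = 73 ≠ 0, so no factor of (z - 6) cancels.
Near z = 6 we can therefore write f(z) = g(z)/(z - 6)^2 with g analytic at 6 and g(6) ≠ 0 (g is just the numerator).

Hence z = 6 is a pole of order 2.

Final answer: 2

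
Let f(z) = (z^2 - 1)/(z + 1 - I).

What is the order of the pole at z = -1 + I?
1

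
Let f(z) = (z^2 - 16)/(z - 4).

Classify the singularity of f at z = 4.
The numerator vanishes at z = 4 ((4)^2 = 16), so it is divisible by z - 4:
  z^2 - 16 = (z - 4)*(z + 4)
Hence for z ≠ 4, f(z) = z + 4, a polynomial, and lim_{z→4} f(z) = 8 is finite.
So the singularity is removable.

Final answer: removable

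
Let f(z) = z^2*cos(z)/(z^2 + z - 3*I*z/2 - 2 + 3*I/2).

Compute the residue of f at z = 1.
Write f(z) = P(z)/Q(z) with P(z) = z^2*cos(z) and Q(z) = z^2 + z - 3*I*z/2 - 2 + 3*I/2.
The denominator factors as Q(z) = (z - 1)*(z + 2 - 3*I/2), so z = 1 is a simple zero of Q and P is analytic there; z = 1 is therefore a simple pole and
  Res(f, z₀) = P(z₀)/Q'(z₀).

Q'(z) = 2*z + 1 - 3*I/2, so Q'(1) = 3 - 3*I/2.
P(1) = cos(1).

Res(f, 1) = (cos(1))/(3 - 3*I/2) = (4/15 + 2*I/15)*cos(1)

Final answer: (4/15 + 2*I/15)*cos(1)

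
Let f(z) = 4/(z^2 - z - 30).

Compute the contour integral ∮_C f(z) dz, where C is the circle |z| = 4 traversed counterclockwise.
By the residue theorem, ∮_C f(z) dz = 2πi · (sum of the residues of f at the poles inside |z| = 4).

The denominator factors as (z + 5)*(z - 6), so the singularities of f are simple poles at z = -5, z = 6.
  |-5|² = 25 > 16 = 4², so this pole is outside the contour.
  |6|² = 36 > 16 = 4², so this pole is outside the contour.

No pole lies inside the contour, so f is analytic on and inside C and the integral is 0 (Cauchy's theorem).

Final answer: 0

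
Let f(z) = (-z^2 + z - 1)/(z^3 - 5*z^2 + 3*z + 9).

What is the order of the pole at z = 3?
Factor the denominator:
  z^3 - 5*z^2 + 3*z + 9 = (z - 3)^2*(z + 1)

The numerator P(z) = -z^2 + z - 1 has P(3) = -7 ≠ 0, so no factor of (z - 3) cancels.
Near z = 3 we can therefore write f(z) = g(z)/(z - 3)^2 with g analytic at 3 and g(3) ≠ 0 (g is the numerator divided by the remaining denominator factors).

Hence z = 3 is a pole of order 2.

Final answer: 2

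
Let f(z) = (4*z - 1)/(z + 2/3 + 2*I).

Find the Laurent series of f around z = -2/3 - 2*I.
Put w = z - (-2/3 - 2*I), i.e. z = w - 2/3 - 2*I. The denominator is w, so it suffices to rewrite the numerator in powers of w.

P(z) = 4*z - 1
P(w - 2/3 - 2*I) = -11/3 - 8*I + 4*w

Dividing each term by w:
  f = (-11/3 - 8*I)/w + 4

Substituting back w = z + 2/3 + 2*I:
  f(z) = (-11/3 - 8*I)/(z + 2/3 + 2*I) + 4

The series is finite because the numerator is a polynomial; the negative powers form the principal part, and the coefficient of 1/(z + 2/3 + 2*I) gives Res(f, -2/3 - 2*I) = -11/3 - 8*I.

Final answer: (-11/3 - 8*I)/(z + 2/3 + 2*I) + 4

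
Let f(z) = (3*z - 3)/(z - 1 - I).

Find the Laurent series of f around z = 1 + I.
3*I/(z - 1 - I) + 3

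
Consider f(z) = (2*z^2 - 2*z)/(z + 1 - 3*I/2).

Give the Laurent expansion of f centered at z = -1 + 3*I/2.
(-1/2 - 9*I)/(z + 1 - 3*I/2) - 6 + 6*I + 2*(z + 1 - 3*I/2)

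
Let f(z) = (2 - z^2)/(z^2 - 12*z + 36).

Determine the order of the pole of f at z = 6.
2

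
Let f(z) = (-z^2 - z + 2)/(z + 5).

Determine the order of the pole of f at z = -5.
Factor the denominator:
  z + 5 = (z + 5)

The numerator P(z) = -z^2 - z + 2 has P(-5) = -18 ≠ 0, so no factor of (z + 5) cancels.
Near z = -5 we can therefore write f(z) = g(z)/(z + 5) with g analytic at -5 and g(-5) ≠ 0 (g is just the numerator).

Hence z = -5 is a pole of order 1.

Final answer: 1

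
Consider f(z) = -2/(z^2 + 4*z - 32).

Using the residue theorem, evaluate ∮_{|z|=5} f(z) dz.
-I*pi/3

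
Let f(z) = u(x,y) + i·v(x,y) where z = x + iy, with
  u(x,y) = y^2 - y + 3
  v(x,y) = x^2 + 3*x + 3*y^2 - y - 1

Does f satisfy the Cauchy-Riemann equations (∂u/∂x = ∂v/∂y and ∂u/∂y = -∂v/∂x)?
∂u/∂x = 0
∂v/∂y = 6*y - 1
∂u/∂y = 2*y - 1
∂v/∂x = 2*x + 3
∂u/∂x ≠ ∂v/∂y and ∂u/∂y ≠ -∂v/∂x; the Cauchy-Riemann equations are not satisfied, so f is not analytic.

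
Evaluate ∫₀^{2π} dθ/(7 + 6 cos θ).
Let J = ∫₀^{2π} dθ/(7 + 6 cos θ).
Put z = e^{iθ}: then cos θ = (z + 1/z)/2, dθ = dz/(iz), and z runs once counterclockwise around |z| = 1:
  J = ∮_{|z|=1} 1/(7 + 6*(z + 1/z)/2) · dz/(iz) = (2/i) ∮_{|z|=1} dz/(6*z^2 + 14*z + 6).
The roots of 6*z^2 + 14*z + 6 are z = (-7 ± sqrt(7^2 - 6^2))/6, with sqrt(13) = sqrt(13); their product is 1, so only z₊ = -7/6 + sqrt(13)/6 lies inside the unit circle (z₋ = -7/6 - sqrt(13)/6 lies outside).
z₊ is a simple zero of q(z) = 6*z^2 + 14*z + 6, so Res(1/q, z₊) = 1/q'(z₊) with q'(z) = 12*z + 14; and q'(z₊) = 6*(z₊ - z₋) = 2*sqrt(13).
Therefore J = (2/i) · 2πi · 1/(2*sqrt(13)) = 2*pi/(sqrt(13)) = 2*sqrt(13)*pi/13

Final answer: 2*sqrt(13)*pi/13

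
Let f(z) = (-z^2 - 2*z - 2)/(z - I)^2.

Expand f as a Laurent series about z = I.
(-1 - 2*I)/(z - I)^2 + (-2 - 2*I)/(z - I) - 1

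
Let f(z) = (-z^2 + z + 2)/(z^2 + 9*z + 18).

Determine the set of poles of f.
The singularities of f are the zeros of the denominator. Factoring,
  z^2 + 9*z + 18 = (z + 3)*(z + 6)
so the candidates are z = -3, z = -6.

Check the numerator P(z) = -z^2 + z + 2 at each one:
  P(-3) = -10 ≠ 0, so z = -3 is a (simple) pole.
  P(-6) = -40 ≠ 0, so z = -6 is a (simple) pole.

Poles of f: {-6, -3}

Final answer: {-6, -3}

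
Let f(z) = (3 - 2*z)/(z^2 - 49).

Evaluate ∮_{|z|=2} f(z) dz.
By the residue theorem, ∮_C f(z) dz = 2πi · (sum of the residues of f at the poles inside |z| = 2).

The denominator factors as (z + 7)*(z - 7), so the singularities of f are simple poles at z = -7, z = 7.
  |-7|² = 49 > 4 = 2², so this pole is outside the contour.
  |7|² = 49 > 4 = 2², so this pole is outside the contour.

No pole lies inside the contour, so f is analytic on and inside C and the integral is 0 (Cauchy's theorem).

Final answer: 0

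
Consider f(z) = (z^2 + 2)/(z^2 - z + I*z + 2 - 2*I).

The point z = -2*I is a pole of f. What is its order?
1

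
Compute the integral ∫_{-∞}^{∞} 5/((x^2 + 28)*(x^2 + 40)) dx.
Let f(z) = 5/((z^2 + 28)*(z^2 + 40)). The denominator has no real zeros and deg Q - deg P = 4 ≥ 2, so the integral of f over the upper semicircle |z| = R tends to 0 as R → ∞. Closing the contour in the upper half-plane,
  ∫_{-∞}^{∞} f(x) dx = 2πi · Σ Res(f, z_k)  over the poles with Im z_k > 0.

Zeros of the denominator: z^2 + 28 = 0 gives z = ±2*sqrt(7)*I; z^2 + 40 = 0 gives z = ±2*sqrt(10)*I.
Upper half-plane: z = 2*sqrt(10)*I, z = 2*sqrt(7)*I (simple).

Each pole is a simple zero of Q(z) = z^4 + 68*z^2 + 1120, so Res(f, z₀) = P(z₀)/Q'(z₀) with P(z) = 5, Q'(z) = 4*z^3 + 136*z:
  Res(f, 2*sqrt(10)*I) = (5)/(-48*sqrt(10)*I) = sqrt(10)*I/96
  Res(f, 2*sqrt(7)*I) = (5)/(48*sqrt(7)*I) = -5*sqrt(7)*I/336

Sum of residues: I*(-10*sqrt(7) + 7*sqrt(10))/672
∫_{-∞}^{∞} f(x) dx = 2πi · (I*(-10*sqrt(7) + 7*sqrt(10))/672) = pi*(-7*sqrt(10) + 10*sqrt(7))/336

Final answer: pi*(-7*sqrt(10) + 10*sqrt(7))/336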